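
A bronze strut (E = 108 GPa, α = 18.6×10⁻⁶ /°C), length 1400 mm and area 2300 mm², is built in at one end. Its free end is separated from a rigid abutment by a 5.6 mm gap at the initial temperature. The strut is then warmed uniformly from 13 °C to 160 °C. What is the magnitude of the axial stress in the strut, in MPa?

σ ≈ 0 MPa

If the wall were absent the strut would grow by αΔT L = 18.6×10⁻⁶ × 147 × 1400 = 3.828 mm.
Since δ_free = 3.83 mm is less than the 5.6 mm gap, the strut never touches the wall. No axial force develops.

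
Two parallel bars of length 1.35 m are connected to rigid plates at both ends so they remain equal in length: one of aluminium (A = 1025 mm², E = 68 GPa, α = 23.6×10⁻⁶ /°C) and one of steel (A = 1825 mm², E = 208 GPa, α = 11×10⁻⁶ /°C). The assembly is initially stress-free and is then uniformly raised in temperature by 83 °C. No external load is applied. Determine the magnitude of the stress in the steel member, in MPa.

The aluminium has the larger α, so on heating it would change length more than the steel if both were free. The rigid plates force a common final length, so the aluminium is put into compression and the steel into tension, with equal and opposite forces P (no external load).
Compatibility of the two members (thermal + elastic change equal): (α₁ − α₂)ΔT = P·[1/(A₁E₁) + 1/(A₂E₂)].
|α₁ − α₂|·ΔT = 12.6×10⁻⁶ × 83 = 0.001046.
1/(A₁E₁) + 1/(A₂E₂) = 1/(1025×68×10³) + 1/(1825×208×10³) = 1.698×10⁻⁸ N⁻¹.
So P = 0.001046 / 1.698×10⁻⁸ = 61.58 kN.
σ_{steel} = P/A₂ = 61580/1825 = 33.74 MPa, tensile.

σ ≈ 33.7 MPa (tensile)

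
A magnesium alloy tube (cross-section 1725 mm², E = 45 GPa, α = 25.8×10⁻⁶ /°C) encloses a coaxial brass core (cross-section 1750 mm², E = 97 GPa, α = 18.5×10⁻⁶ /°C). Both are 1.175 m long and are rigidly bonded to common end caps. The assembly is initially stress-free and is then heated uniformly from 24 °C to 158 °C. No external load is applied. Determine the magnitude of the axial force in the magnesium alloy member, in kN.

P ≈ 52.1 kN (compressive in the magnesium alloy)

Equilibrium of a rigid end plate with no external load gives equal and opposite internal forces ±P in the two members. Since α_{magnesium alloy} > α_{brass}, heating drives the magnesium alloy into compression and the brass into tension.
Setting the final lengths equal and cancelling L: (α₁ − α₂)ΔT = P/(A₁E₁) + P/(A₂E₂).
|α₁ − α₂|·ΔT = 7.3×10⁻⁶ × 134 = 0.0009782.
1/(A₁E₁) + 1/(A₂E₂) = 1/(1725×45×10³) + 1/(1750×97×10³) = 1.877×10⁻⁸ N⁻¹.
So P = 0.0009782 / 1.877×10⁻⁸ = 52.11 kN.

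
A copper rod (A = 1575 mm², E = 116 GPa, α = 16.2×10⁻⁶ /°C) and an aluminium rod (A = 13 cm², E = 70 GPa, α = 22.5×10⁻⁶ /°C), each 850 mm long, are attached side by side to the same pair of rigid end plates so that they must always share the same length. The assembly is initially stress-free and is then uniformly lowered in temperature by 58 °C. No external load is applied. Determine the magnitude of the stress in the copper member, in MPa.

σ ≈ 14.1 MPa (compressive)

The aluminium has the larger α, so on cooling it would change length more than the copper if both were free. The rigid plates force a common final length, so the aluminium is put into tension and the copper into compression, with equal and opposite forces P (no external load).
Setting the final lengths equal and cancelling L: (α₁ − α₂)ΔT = P/(A₁E₁) + P/(A₂E₂).
|α₁ − α₂|·ΔT = 6.3×10⁻⁶ × 58 = 0.0003654.
1/(A₁E₁) + 1/(A₂E₂) = 1/(1575×116×10³) + 1/(1300×70×10³) = 1.646×10⁻⁸ N⁻¹.
P = 0.0003654 / 1.646×10⁻⁸ = 22200 N = 22.2 kN.
σ_{copper} = P/A₁ = 22200/1575 = 14.09 MPa, compressive.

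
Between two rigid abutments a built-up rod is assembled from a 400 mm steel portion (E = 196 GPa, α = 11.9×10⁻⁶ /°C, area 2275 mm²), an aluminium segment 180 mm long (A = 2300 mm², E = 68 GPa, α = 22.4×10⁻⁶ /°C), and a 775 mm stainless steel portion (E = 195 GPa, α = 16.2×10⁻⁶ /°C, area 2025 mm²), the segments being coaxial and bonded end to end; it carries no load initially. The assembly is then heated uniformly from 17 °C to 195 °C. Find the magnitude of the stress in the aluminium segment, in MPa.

σ ≈ 412 MPa (compressive)

If the supports were absent, the total length change would be Σ αᵢΔT Lᵢ = 11.9×10⁻⁶×178×400 + 22.4×10⁻⁶×178×180 + 16.2×10⁻⁶×178×775 = 3.8 mm.
The walls prevent any net length change, so an axial force P (same in every segment) develops. Compatibility: P · Σ Lᵢ/(AᵢEᵢ) = δ_free.
The series flexibility is Σ Lᵢ/(AᵢEᵢ) = 400/(2275×196×10³) + 180/(2300×68×10³) + 775/(2025×195×10³) = 4.011×10⁻⁶ mm/N.
Hence P = δ_free / Σ(L/AE) = 3.8/4.011×10⁻⁶ = 947.4 kN (compressive).
σ_{aluminium} = P / A = 947400 / 2300 = 411.9 MPa.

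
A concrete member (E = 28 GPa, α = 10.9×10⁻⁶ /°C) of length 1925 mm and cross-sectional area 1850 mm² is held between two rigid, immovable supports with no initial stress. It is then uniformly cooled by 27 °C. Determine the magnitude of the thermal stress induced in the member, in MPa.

σ ≈ 8.24 MPa (tensile)

The supports are rigid, so the total axial strain is zero. The restrained thermal strain is ε = αΔT = 10.9×10⁻⁶ × 27 = 294.3×10⁻⁶.
σ = EαΔT = 28×10³ × 10.9×10⁻⁶ × 27 = 8.24 MPa (tensile; the member is trying to contract).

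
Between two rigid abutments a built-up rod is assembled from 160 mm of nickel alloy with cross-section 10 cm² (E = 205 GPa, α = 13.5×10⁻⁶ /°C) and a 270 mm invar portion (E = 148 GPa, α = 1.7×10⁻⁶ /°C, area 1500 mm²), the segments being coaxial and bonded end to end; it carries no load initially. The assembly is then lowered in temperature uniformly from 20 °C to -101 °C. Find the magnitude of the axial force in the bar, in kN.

P ≈ 159 kN (tensile)

With the walls removed the bar would change length by δ_free = Σ αᵢΔT Lᵢ = 13.5×10⁻⁶×121×160 + 1.7×10⁻⁶×121×270 = 0.3169 mm.
The rigid supports impose zero overall length change; the single axial force P common to all segments must satisfy P Σ Lᵢ/(AᵢEᵢ) = δ_free.
Σ Lᵢ/(AᵢEᵢ) = 160/(1000×205×10³) + 270/(1500×148×10³) = 1.997×10⁻⁶ mm/N.
So P = 0.3169 / 1.997×10⁻⁶ = 158.7 kN, tensile.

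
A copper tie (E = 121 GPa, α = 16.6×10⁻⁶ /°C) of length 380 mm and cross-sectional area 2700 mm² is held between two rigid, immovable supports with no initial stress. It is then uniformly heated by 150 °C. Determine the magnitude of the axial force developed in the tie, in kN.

P ≈ 813 kN (compressive)

The ends cannot move, so σ = EαΔT = 121×10³ × 16.6×10⁻⁶ × 150 = 301.3 MPa.
Axial force P = σA = 301.3 × 2700 = 813500 N = 813.5 kN, compressive.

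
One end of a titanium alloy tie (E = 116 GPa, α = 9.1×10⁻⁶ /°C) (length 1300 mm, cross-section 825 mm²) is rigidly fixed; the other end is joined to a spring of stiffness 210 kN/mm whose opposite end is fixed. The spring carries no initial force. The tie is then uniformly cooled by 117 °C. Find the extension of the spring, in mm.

If the spring were absent the tie would shorten by αΔT L = 9.1×10⁻⁶ × 117 × 1300 = 1.384 mm.
Let P be the tensile force in the spring. The tie extends elastically by PL/(AE) and the spring stretches by P/k; together these equal δ_free.
P [ L/(AE) + 1/k ] = δ_free → P [ 1300/(825×116×10³) + 1/(210×10³) ] = 1.384.
P = 1.384 / 1.835×10⁻⁵ = 75440 N.
Spring extension = P/k = 75440/(210×10³) = 0.3593 mm.

δ ≈ 0.359 mm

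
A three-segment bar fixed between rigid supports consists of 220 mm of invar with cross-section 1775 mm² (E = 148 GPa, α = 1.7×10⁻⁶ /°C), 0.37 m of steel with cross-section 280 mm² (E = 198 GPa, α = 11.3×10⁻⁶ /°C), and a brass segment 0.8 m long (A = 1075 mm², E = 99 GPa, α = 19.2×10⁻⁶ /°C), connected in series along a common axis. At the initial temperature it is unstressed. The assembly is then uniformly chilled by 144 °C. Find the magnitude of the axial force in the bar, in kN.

P ≈ 191 kN (tensile)

With the walls removed the bar would change length by δ_free = Σ αᵢΔT Lᵢ = 1.7×10⁻⁶×144×220 + 11.3×10⁻⁶×144×370 + 19.2×10⁻⁶×144×800 = 2.868 mm.
The walls prevent any net length change, so an axial force P (same in every segment) develops. Compatibility: P · Σ Lᵢ/(AᵢEᵢ) = δ_free.
Σ Lᵢ/(AᵢEᵢ) = 220/(1775×148×10³) + 370/(280×198×10³) + 800/(1075×99×10³) = 1.503×10⁻⁵ mm/N.
P = 2.868 / 1.503×10⁻⁵ = 190800 N = 190.8 kN, tensile.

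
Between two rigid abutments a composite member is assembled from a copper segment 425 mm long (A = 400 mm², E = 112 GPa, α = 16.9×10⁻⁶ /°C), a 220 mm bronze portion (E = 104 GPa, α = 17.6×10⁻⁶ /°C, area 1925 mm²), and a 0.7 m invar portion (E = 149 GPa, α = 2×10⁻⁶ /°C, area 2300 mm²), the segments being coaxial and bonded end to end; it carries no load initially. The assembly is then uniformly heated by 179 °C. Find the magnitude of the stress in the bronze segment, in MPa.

σ ≈ 91.7 MPa (compressive)

With the walls removed the bar would change length by δ_free = Σ αᵢΔT Lᵢ = 16.9×10⁻⁶×179×425 + 17.6×10⁻⁶×179×220 + 2×10⁻⁶×179×700 = 2.229 mm.
The walls prevent any net length change, so an axial force P (same in every segment) develops. Compatibility: P · Σ Lᵢ/(AᵢEᵢ) = δ_free.
The series flexibility is Σ Lᵢ/(AᵢEᵢ) = 425/(400×112×10³) + 220/(1925×104×10³) + 700/(2300×149×10³) = 1.263×10⁻⁵ mm/N.
So P = 2.229 / 1.263×10⁻⁵ = 176.5 kN, compressive.
σ_{bronze} = P / A = 176500 / 1925 = 91.71 MPa.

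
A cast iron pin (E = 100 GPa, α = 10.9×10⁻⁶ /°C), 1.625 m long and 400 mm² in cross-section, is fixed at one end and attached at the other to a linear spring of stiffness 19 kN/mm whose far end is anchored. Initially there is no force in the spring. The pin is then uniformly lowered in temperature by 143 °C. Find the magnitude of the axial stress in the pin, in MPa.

If the spring were absent the pin would shorten by αΔT L = 10.9×10⁻⁶ × 143 × 1625 = 2.533 mm.
With a force P in the spring, the elastic change of the pin is PL/(AE) and that of the spring is P/k; compatibility requires their sum to equal δ_free.
So P = δ_free / [L/(AE) + 1/k] = 2.533 / [ 1625/(400×100×10³) + 1/(19×10³) ].
P = 2.533 / 9.326×10⁻⁵ = 27160 N.
σ = P/A = 27160/400 = 67.9 MPa.

σ ≈ 67.9 MPa (tensile)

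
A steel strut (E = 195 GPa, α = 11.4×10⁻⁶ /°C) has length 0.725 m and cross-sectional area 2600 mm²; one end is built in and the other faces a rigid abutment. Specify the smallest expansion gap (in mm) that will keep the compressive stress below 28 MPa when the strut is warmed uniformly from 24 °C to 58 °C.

Free expansion if unrestrained: δ_free = αΔT L = 11.4×10⁻⁶ × 34 × 725 = 0.281 mm.
A stress of 28 MPa corresponds to the wall pushing the strut back by σL/E = 28×725/(195×10³) = 0.1041 mm.
The gap must absorb the remainder: g_min = 0.281 − 0.1041 = 0.1769 mm.

g ≈ 0.177 mm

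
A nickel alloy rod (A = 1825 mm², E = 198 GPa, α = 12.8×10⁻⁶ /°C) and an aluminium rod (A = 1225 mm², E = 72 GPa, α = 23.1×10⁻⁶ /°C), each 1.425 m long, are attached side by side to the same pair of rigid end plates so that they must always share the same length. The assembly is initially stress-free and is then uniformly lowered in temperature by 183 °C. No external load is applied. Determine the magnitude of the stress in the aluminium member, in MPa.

σ ≈ 109 MPa (tensile)

Equilibrium of a rigid end plate with no external load gives equal and opposite internal forces ±P in the two members. Since α_{aluminium} > α_{nickel alloy}, cooling drives the aluminium into tension and the nickel alloy into compression.
Equating the net (thermal + elastic) strains gives |α₁ − α₂|·ΔT = P·[1/(A₁E₁) + 1/(A₂E₂)].
|α₁ − α₂|·ΔT = 10.3×10⁻⁶ × 183 = 0.001885.
1/(A₁E₁) + 1/(A₂E₂) = 1/(1825×198×10³) + 1/(1225×72×10³) = 1.411×10⁻⁸ N⁻¹.
P = 0.001885 / 1.411×10⁻⁸ = 133600 N = 133.6 kN.
σ_{aluminium} = P/A₂ = 133600/1225 = 109.1 MPa, tensile.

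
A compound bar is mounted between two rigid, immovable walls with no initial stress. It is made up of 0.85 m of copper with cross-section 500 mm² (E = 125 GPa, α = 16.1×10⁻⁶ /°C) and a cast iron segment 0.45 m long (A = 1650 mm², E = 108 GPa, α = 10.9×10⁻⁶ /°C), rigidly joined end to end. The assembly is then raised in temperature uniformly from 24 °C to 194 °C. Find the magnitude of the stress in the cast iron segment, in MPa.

With the walls removed the bar would change length by δ_free = Σ αᵢΔT Lᵢ = 16.1×10⁻⁶×170×850 + 10.9×10⁻⁶×170×450 = 3.16 mm.
Since the ends are fixed, an axial force P builds up, equal in every segment, with P · Σ Lᵢ/(AᵢEᵢ) = δ_free.
The series flexibility is Σ Lᵢ/(AᵢEᵢ) = 850/(500×125×10³) + 450/(1650×108×10³) = 1.613×10⁻⁵ mm/N.
P = 3.16 / 1.613×10⁻⁵ = 196000 N = 196 kN, compressive.
σ_{cast iron} = P / A = 196000 / 1650 = 118.8 MPa.

σ ≈ 119 MPa (compressive)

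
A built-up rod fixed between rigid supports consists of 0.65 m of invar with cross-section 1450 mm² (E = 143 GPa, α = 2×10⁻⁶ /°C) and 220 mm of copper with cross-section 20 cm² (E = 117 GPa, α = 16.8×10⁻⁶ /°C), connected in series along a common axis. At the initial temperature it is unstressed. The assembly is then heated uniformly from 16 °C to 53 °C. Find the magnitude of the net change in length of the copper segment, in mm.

|ΔL| ≈ 0.0941 mm

With the walls removed the bar would change length by δ_free = Σ αᵢΔT Lᵢ = 2×10⁻⁶×37×650 + 16.8×10⁻⁶×37×220 = 0.1849 mm.
The rigid supports impose zero overall length change; the single axial force P common to all segments must satisfy P Σ Lᵢ/(AᵢEᵢ) = δ_free.
Σ Lᵢ/(AᵢEᵢ) = 650/(1450×143×10³) + 220/(2000×117×10³) = 4.075×10⁻⁶ mm/N.
Hence P = δ_free / Σ(L/AE) = 0.1849/4.075×10⁻⁶ = 45.36 kN (compressive).
For the copper segment, free thermal change = 16.8×10⁻⁶×37×220 = 0.1368 mm and elastic change from P = 45360×220/(2000×117×10³) = 0.04265 mm; these oppose, so the net change is 0.0941 mm (segment lengthens).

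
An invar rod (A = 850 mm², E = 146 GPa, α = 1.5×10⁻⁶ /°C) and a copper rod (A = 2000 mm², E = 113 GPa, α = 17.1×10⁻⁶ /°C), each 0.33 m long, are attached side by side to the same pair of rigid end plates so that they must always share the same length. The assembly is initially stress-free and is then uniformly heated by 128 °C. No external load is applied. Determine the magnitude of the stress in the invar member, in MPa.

Equilibrium of a rigid end plate with no external load gives equal and opposite internal forces ±P in the two members. Since α_{copper} > α_{invar}, heating drives the copper into compression and the invar into tension.
Setting the final lengths equal and cancelling L: (α₁ − α₂)ΔT = P/(A₁E₁) + P/(A₂E₂).
|α₁ − α₂|·ΔT = 15.6×10⁻⁶ × 128 = 0.001997.
1/(A₁E₁) + 1/(A₂E₂) = 1/(850×146×10³) + 1/(2000×113×10³) = 1.248×10⁻⁸ N⁻¹.
P = 0.001997 / 1.248×10⁻⁸ = 160000 N = 160 kN.
σ_{invar} = P/A₁ = 160000/850 = 188.2 MPa, tensile.

σ ≈ 188 MPa (tensile)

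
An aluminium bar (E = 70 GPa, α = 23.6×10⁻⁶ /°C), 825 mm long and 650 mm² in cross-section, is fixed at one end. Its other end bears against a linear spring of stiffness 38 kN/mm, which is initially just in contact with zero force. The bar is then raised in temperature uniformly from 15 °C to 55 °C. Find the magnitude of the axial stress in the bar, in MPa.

σ ≈ 27 MPa (compressive)

The unrestrained thermal change is αΔT L = 23.6×10⁻⁶ × 40 × 825 = 0.7788 mm.
Let P be the compressive force at the spring. The bar shortens elastically by PL/(AE) and the spring compresses by P/k; together these equal δ_free.
P [ L/(AE) + 1/k ] = δ_free → P [ 825/(650×70×10³) + 1/(38×10³) ] = 0.7788.
P = 0.7788 / 4.445×10⁻⁵ = 17520 N.
σ = P/A = 17520/650 = 26.96 MPa.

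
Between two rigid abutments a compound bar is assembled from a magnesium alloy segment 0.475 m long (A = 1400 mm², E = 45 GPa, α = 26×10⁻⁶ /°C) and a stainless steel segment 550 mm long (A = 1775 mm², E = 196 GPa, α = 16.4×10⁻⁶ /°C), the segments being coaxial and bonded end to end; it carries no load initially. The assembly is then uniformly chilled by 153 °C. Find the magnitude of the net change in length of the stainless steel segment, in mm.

|ΔL| ≈ 0.813 mm

Free thermal contraction of the whole bar: Σ αᵢΔT Lᵢ = 26×10⁻⁶×153×475 + 16.4×10⁻⁶×153×550 = 3.27 mm.
The walls prevent any net length change, so an axial force P (same in every segment) develops. Compatibility: P · Σ Lᵢ/(AᵢEᵢ) = δ_free.
The series flexibility is Σ Lᵢ/(AᵢEᵢ) = 475/(1400×45×10³) + 550/(1775×196×10³) = 9.121×10⁻⁶ mm/N.
So P = 3.27 / 9.121×10⁻⁶ = 358.5 kN, tensile.
For the stainless steel segment, free thermal change = 16.4×10⁻⁶×153×550 = 1.38 mm and elastic change from P = 358500×550/(1775×196×10³) = 0.5667 mm; these oppose, so the net change is 0.813 mm (segment shortens).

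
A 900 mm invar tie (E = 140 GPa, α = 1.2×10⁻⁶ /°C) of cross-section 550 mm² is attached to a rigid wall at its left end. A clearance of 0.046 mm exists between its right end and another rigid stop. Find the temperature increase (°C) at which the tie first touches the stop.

ΔT ≈ 42.6 °C

The gap closes when αΔT L = 0.046 mm, since the tie is still unstressed at that instant.
ΔT = 0.046 / (1.2×10⁻⁶ × 900) = 42.59 °C.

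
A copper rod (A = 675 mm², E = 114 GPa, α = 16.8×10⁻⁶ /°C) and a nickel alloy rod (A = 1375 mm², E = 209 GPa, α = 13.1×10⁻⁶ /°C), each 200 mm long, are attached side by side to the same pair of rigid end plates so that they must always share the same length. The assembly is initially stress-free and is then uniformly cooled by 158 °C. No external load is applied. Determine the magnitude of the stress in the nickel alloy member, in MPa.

σ ≈ 25.8 MPa (compressive)

Both members must finish at the same length. With the larger α, the copper tends to over-contract; the plates restrain it, putting the copper in tension and the nickel alloy in compression. With no external load the two internal forces are equal and opposite, magnitude P.
Compatibility of the two members (thermal + elastic change equal): (α₁ − α₂)ΔT = P·[1/(A₁E₁) + 1/(A₂E₂)].
|α₁ − α₂|·ΔT = 3.7×10⁻⁶ × 158 = 0.0005846.
1/(A₁E₁) + 1/(A₂E₂) = 1/(675×114×10³) + 1/(1375×209×10³) = 1.648×10⁻⁸ N⁻¹.
P = 0.0005846 / 1.648×10⁻⁸ = 35480 N = 35.48 kN.
σ_{nickel alloy} = P/A₂ = 35480/1375 = 25.81 MPa, compressive.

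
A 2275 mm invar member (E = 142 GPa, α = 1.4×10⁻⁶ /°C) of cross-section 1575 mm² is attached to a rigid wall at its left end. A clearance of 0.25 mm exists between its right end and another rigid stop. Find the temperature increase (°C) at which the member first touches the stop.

Contact occurs when the free expansion equals the gap: αΔT L = 0.25 mm.
ΔT = 0.25 / (1.4×10⁻⁶ × 2275) = 78.49 °C.

ΔT ≈ 78.5 °C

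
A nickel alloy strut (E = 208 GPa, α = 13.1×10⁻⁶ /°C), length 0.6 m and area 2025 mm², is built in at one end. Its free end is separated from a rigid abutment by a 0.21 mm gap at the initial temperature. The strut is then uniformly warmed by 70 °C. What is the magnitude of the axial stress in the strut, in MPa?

If the wall were absent the strut would grow by αΔT L = 13.1×10⁻⁶ × 70 × 600 = 0.5502 mm.
After closing the 0.21 mm clearance, 0.5502 − 0.21 = 0.3402 mm of expansion remains to be suppressed by the wall.
That suppressed elongation corresponds to σ = E·Δ/L = 208×10³ × 0.3402/600 = 117.9 MPa.

σ ≈ 118 MPa (compressive)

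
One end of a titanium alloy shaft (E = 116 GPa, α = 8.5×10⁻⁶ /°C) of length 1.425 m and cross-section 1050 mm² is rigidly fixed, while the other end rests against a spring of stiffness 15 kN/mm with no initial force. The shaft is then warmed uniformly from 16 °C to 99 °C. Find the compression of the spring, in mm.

δ ≈ 0.855 mm

The unrestrained thermal change is αΔT L = 8.5×10⁻⁶ × 83 × 1425 = 1.005 mm.
With a force P in the spring, the elastic change of the shaft is PL/(AE) and that of the spring is P/k; compatibility requires their sum to equal δ_free.
P [ L/(AE) + 1/k ] = δ_free → P [ 1425/(1050×116×10³) + 1/(15×10³) ] = 1.005.
P = 1.005 / 7.837×10⁻⁵ = 12830 N.
Spring compression = P/k = 12830/(15×10³) = 0.8552 mm.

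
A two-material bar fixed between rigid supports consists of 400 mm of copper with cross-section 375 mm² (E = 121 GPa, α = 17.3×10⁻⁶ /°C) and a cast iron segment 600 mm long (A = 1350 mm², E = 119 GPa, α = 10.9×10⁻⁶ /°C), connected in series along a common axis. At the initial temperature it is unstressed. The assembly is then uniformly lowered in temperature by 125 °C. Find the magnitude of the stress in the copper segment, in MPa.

σ ≈ 357 MPa (tensile)

Free thermal contraction of the whole bar: Σ αᵢΔT Lᵢ = 17.3×10⁻⁶×125×400 + 10.9×10⁻⁶×125×600 = 1.683 mm.
The walls prevent any net length change, so an axial force P (same in every segment) develops. Compatibility: P · Σ Lᵢ/(AᵢEᵢ) = δ_free.
Σ Lᵢ/(AᵢEᵢ) = 400/(375×121×10³) + 600/(1350×119×10³) = 1.255×10⁻⁵ mm/N.
So P = 1.683 / 1.255×10⁻⁵ = 134.1 kN, tensile.
σ_{copper} = P / A = 134100 / 375 = 357.5 MPa.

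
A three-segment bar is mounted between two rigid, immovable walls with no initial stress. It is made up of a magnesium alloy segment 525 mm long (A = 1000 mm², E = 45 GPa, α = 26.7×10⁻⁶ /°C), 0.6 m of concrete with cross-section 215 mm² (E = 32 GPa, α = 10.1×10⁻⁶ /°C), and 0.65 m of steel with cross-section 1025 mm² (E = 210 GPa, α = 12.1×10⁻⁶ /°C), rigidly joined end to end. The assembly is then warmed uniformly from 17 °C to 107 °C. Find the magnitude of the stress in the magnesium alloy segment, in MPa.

Free thermal expansion of the whole bar: Σ αᵢΔT Lᵢ = 26.7×10⁻⁶×90×525 + 10.1×10⁻⁶×90×600 + 12.1×10⁻⁶×90×650 = 2.515 mm.
The rigid supports impose zero overall length change; the single axial force P common to all segments must satisfy P Σ Lᵢ/(AᵢEᵢ) = δ_free.
Σ Lᵢ/(AᵢEᵢ) = 525/(1000×45×10³) + 600/(215×32×10³) + 650/(1025×210×10³) = 0.0001019 mm/N.
Hence P = δ_free / Σ(L/AE) = 2.515/0.0001019 = 24.68 kN (compressive).
σ_{magnesium alloy} = P / A = 24680 / 1000 = 24.68 MPa.

σ ≈ 24.7 MPa (compressive)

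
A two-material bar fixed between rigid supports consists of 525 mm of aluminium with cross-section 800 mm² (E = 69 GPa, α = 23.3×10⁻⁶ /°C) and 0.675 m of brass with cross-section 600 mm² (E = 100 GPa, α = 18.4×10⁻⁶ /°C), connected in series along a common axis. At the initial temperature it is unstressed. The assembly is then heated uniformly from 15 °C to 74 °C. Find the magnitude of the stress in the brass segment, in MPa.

σ ≈ 117 MPa (compressive)

If the supports were absent, the total length change would be Σ αᵢΔT Lᵢ = 23.3×10⁻⁶×59×525 + 18.4×10⁻⁶×59×675 = 1.454 mm.
The walls prevent any net length change, so an axial force P (same in every segment) develops. Compatibility: P · Σ Lᵢ/(AᵢEᵢ) = δ_free.
Σ Lᵢ/(AᵢEᵢ) = 525/(800×69×10³) + 675/(600×100×10³) = 2.076×10⁻⁵ mm/N.
So P = 1.454 / 2.076×10⁻⁵ = 70.06 kN, compressive.
σ_{brass} = P / A = 70060 / 600 = 116.8 MPa.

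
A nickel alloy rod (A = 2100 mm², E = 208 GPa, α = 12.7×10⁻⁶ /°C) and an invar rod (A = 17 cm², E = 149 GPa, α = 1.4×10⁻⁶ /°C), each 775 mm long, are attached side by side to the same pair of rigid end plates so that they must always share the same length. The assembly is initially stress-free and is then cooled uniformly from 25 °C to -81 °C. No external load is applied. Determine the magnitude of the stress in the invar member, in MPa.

σ ≈ 113 MPa (compressive)

The nickel alloy has the larger α, so on cooling it would change length more than the invar if both were free. The rigid plates force a common final length, so the nickel alloy is put into tension and the invar into compression, with equal and opposite forces P (no external load).
Setting the final lengths equal and cancelling L: (α₁ − α₂)ΔT = P/(A₁E₁) + P/(A₂E₂).
|α₁ − α₂|·ΔT = 11.3×10⁻⁶ × 106 = 0.001198.
1/(A₁E₁) + 1/(A₂E₂) = 1/(2100×208×10³) + 1/(1700×149×10³) = 6.237×10⁻⁹ N⁻¹.
P = 0.001198 / 6.237×10⁻⁹ = 192000 N = 192 kN.
σ_{invar} = P/A₂ = 192000/1700 = 113 MPa, compressive.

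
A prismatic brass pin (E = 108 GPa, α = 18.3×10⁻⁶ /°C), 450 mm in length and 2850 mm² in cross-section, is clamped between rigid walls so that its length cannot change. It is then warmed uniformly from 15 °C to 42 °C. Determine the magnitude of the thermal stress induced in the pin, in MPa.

Because both ends are immovable the net strain is zero, and the suppressed thermal strain is αΔT = 18.3×10⁻⁶ × 27 = 494.1×10⁻⁶.
σ = EαΔT = 108×10³ × 18.3×10⁻⁶ × 27 = 53.36 MPa (compressive; the pin is trying to expand).

σ ≈ 53.4 MPa (compressive)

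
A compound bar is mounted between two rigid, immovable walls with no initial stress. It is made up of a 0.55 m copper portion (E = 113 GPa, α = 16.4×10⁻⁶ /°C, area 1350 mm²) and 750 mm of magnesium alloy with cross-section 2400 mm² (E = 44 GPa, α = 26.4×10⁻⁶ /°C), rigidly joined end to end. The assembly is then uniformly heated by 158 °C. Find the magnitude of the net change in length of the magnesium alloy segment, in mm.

With the walls removed the bar would change length by δ_free = Σ αᵢΔT Lᵢ = 16.4×10⁻⁶×158×550 + 26.4×10⁻⁶×158×750 = 4.554 mm.
The walls prevent any net length change, so an axial force P (same in every segment) develops. Compatibility: P · Σ Lᵢ/(AᵢEᵢ) = δ_free.
The series flexibility is Σ Lᵢ/(AᵢEᵢ) = 550/(1350×113×10³) + 750/(2400×44×10³) = 1.071×10⁻⁵ mm/N.
P = 4.554 / 1.071×10⁻⁵ = 425300 N = 425.3 kN, compressive.
For the magnesium alloy segment, free thermal change = 26.4×10⁻⁶×158×750 = 3.128 mm and elastic change from P = 425300×750/(2400×44×10³) = 3.02 mm; these oppose, so the net change is 0.108 mm (segment lengthens).

|ΔL| ≈ 0.108 mm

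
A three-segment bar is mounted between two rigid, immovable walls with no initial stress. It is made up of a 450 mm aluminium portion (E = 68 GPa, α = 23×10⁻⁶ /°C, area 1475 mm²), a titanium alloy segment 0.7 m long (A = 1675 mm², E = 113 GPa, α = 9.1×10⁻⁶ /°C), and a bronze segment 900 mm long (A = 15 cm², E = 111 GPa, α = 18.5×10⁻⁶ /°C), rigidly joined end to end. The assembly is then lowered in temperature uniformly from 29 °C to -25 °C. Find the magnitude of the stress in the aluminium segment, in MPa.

If the supports were absent, the total length change would be Σ αᵢΔT Lᵢ = 23×10⁻⁶×54×450 + 9.1×10⁻⁶×54×700 + 18.5×10⁻⁶×54×900 = 1.802 mm.
The rigid supports impose zero overall length change; the single axial force P common to all segments must satisfy P Σ Lᵢ/(AᵢEᵢ) = δ_free.
Σ Lᵢ/(AᵢEᵢ) = 450/(1475×68×10³) + 700/(1675×113×10³) + 900/(1500×111×10³) = 1.359×10⁻⁵ mm/N.
P = 1.802 / 1.359×10⁻⁵ = 132600 N = 132.6 kN, tensile.
σ_{aluminium} = P / A = 132600 / 1475 = 89.89 MPa.

σ ≈ 89.9 MPa (tensile)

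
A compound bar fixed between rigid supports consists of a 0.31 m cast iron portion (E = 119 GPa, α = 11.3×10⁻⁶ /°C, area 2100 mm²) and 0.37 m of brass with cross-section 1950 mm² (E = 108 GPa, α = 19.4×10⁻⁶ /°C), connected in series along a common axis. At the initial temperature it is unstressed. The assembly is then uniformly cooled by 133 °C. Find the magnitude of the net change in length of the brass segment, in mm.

If the supports were absent, the total length change would be Σ αᵢΔT Lᵢ = 11.3×10⁻⁶×133×310 + 19.4×10⁻⁶×133×370 = 1.421 mm.
The walls prevent any net length change, so an axial force P (same in every segment) develops. Compatibility: P · Σ Lᵢ/(AᵢEᵢ) = δ_free.
Σ Lᵢ/(AᵢEᵢ) = 310/(2100×119×10³) + 370/(1950×108×10³) = 2.997×10⁻⁶ mm/N.
P = 1.421 / 2.997×10⁻⁶ = 473900 N = 473.9 kN, tensile.
For the brass segment, free thermal change = 19.4×10⁻⁶×133×370 = 0.9547 mm and elastic change from P = 473900×370/(1950×108×10³) = 0.8327 mm; these oppose, so the net change is 0.122 mm (segment shortens).

|ΔL| ≈ 0.122 mm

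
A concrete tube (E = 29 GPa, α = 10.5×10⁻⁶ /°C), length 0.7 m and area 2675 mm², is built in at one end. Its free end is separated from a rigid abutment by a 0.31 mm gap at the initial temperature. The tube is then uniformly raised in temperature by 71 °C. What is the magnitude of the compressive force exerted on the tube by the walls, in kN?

P ≈ 23.5 kN

Free thermal elongation = αΔT L = 10.5×10⁻⁶ × 71 × 700 = 0.5218 mm.
The gap closes (δ_free > 0.31 mm) and the wall then resists a further 0.5218 − 0.31 = 0.2118 mm of expansion.
That suppressed elongation corresponds to σ = E·Δ/L = 29×10³ × 0.2118/700 = 8.777 MPa.
Force on the wall = σA = 8.777 × 2675 mm² = 23.48 kN.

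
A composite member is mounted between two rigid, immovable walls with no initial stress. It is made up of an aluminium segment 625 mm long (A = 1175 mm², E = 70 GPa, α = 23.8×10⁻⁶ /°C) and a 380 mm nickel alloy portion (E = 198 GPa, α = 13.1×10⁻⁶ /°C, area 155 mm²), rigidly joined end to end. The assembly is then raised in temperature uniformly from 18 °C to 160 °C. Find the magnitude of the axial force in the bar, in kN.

With the walls removed the bar would change length by δ_free = Σ αᵢΔT Lᵢ = 23.8×10⁻⁶×142×625 + 13.1×10⁻⁶×142×380 = 2.819 mm.
The walls prevent any net length change, so an axial force P (same in every segment) develops. Compatibility: P · Σ Lᵢ/(AᵢEᵢ) = δ_free.
Σ Lᵢ/(AᵢEᵢ) = 625/(1175×70×10³) + 380/(155×198×10³) = 1.998×10⁻⁵ mm/N.
So P = 2.819 / 1.998×10⁻⁵ = 141.1 kN, compressive.

P ≈ 141 kN (compressive)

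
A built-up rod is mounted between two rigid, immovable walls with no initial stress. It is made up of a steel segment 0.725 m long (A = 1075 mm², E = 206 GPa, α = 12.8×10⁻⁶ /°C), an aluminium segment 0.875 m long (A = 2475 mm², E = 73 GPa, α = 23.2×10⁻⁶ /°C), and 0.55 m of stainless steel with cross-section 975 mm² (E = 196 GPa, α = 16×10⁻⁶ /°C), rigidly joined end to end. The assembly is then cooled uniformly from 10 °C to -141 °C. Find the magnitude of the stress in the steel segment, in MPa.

σ ≈ 490 MPa (tensile)

If the supports were absent, the total length change would be Σ αᵢΔT Lᵢ = 12.8×10⁻⁶×151×725 + 23.2×10⁻⁶×151×875 + 16×10⁻⁶×151×550 = 5.795 mm.
The walls prevent any net length change, so an axial force P (same in every segment) develops. Compatibility: P · Σ Lᵢ/(AᵢEᵢ) = δ_free.
Σ Lᵢ/(AᵢEᵢ) = 725/(1075×206×10³) + 875/(2475×73×10³) + 550/(975×196×10³) = 1.099×10⁻⁵ mm/N.
Hence P = δ_free / Σ(L/AE) = 5.795/1.099×10⁻⁵ = 527.1 kN (tensile).
σ_{steel} = P / A = 527100 / 1075 = 490.3 MPa.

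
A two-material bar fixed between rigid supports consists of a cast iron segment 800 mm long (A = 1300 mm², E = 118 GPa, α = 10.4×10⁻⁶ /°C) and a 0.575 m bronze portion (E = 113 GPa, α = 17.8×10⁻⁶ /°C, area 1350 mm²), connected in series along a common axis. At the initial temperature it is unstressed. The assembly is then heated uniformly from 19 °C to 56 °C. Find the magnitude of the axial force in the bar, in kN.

Free thermal expansion of the whole bar: Σ αᵢΔT Lᵢ = 10.4×10⁻⁶×37×800 + 17.8×10⁻⁶×37×575 = 0.6865 mm.
The walls prevent any net length change, so an axial force P (same in every segment) develops. Compatibility: P · Σ Lᵢ/(AᵢEᵢ) = δ_free.
The series flexibility is Σ Lᵢ/(AᵢEᵢ) = 800/(1300×118×10³) + 575/(1350×113×10³) = 8.984×10⁻⁶ mm/N.
P = 0.6865 / 8.984×10⁻⁶ = 76410 N = 76.41 kN, compressive.

P ≈ 76.4 kN (compressive)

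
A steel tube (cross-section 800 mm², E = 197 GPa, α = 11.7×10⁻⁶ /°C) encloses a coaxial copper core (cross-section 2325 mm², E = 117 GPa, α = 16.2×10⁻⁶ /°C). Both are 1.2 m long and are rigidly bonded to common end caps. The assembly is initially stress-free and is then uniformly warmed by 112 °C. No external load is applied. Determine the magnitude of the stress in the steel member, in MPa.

σ ≈ 62.9 MPa (tensile)

Equilibrium of a rigid end plate with no external load gives equal and opposite internal forces ±P in the two members. Since α_{copper} > α_{steel}, heating drives the copper into compression and the steel into tension.
Compatibility of the two members (thermal + elastic change equal): (α₁ − α₂)ΔT = P·[1/(A₁E₁) + 1/(A₂E₂)].
|α₁ − α₂|·ΔT = 4.5×10⁻⁶ × 112 = 0.000504.
1/(A₁E₁) + 1/(A₂E₂) = 1/(800×197×10³) + 1/(2325×117×10³) = 1.002×10⁻⁸ N⁻¹.
So P = 0.000504 / 1.002×10⁻⁸ = 50.29 kN.
σ_{steel} = P/A₁ = 50290/800 = 62.87 MPa, tensile.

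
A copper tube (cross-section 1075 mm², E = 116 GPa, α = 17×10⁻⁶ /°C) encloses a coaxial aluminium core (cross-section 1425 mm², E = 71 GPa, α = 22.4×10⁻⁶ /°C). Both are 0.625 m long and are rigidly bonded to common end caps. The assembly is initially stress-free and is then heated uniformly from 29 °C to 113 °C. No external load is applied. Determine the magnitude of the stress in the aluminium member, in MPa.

Both members must finish at the same length. With the larger α, the aluminium tends to over-expand; the plates restrain it, putting the aluminium in compression and the copper in tension. With no external load the two internal forces are equal and opposite, magnitude P.
Equating the net (thermal + elastic) strains gives |α₁ − α₂|·ΔT = P·[1/(A₁E₁) + 1/(A₂E₂)].
|α₁ − α₂|·ΔT = 5.4×10⁻⁶ × 84 = 0.0004536.
1/(A₁E₁) + 1/(A₂E₂) = 1/(1075×116×10³) + 1/(1425×71×10³) = 1.79×10⁻⁸ N⁻¹.
P = 0.0004536 / 1.79×10⁻⁸ = 25340 N = 25.34 kN.
σ_{aluminium} = P/A₂ = 25340/1425 = 17.78 MPa, compressive.

σ ≈ 17.8 MPa (compressive)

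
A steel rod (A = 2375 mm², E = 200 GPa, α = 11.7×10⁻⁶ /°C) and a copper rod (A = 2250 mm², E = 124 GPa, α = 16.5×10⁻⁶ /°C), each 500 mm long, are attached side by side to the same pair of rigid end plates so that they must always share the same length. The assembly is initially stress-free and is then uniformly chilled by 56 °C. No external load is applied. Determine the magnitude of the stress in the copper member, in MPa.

Both members must finish at the same length. With the larger α, the copper tends to over-contract; the plates restrain it, putting the copper in tension and the steel in compression. With no external load the two internal forces are equal and opposite, magnitude P.
Setting the final lengths equal and cancelling L: (α₁ − α₂)ΔT = P/(A₁E₁) + P/(A₂E₂).
|α₁ − α₂|·ΔT = 4.8×10⁻⁶ × 56 = 0.0002688.
1/(A₁E₁) + 1/(A₂E₂) = 1/(2375×200×10³) + 1/(2250×124×10³) = 5.689×10⁻⁹ N⁻¹.
So P = 0.0002688 / 5.689×10⁻⁹ = 47.24 kN.
σ_{copper} = P/A₂ = 47240/2250 = 21 MPa, tensile.

σ ≈ 21 MPa (tensile)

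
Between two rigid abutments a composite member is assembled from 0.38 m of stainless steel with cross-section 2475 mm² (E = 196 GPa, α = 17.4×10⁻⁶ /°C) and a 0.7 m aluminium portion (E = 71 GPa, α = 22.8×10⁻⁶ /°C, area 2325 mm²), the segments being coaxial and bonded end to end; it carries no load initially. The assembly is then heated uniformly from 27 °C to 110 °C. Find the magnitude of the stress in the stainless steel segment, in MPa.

σ ≈ 151 MPa (compressive)

If the supports were absent, the total length change would be Σ αᵢΔT Lᵢ = 17.4×10⁻⁶×83×380 + 22.8×10⁻⁶×83×700 = 1.873 mm.
Since the ends are fixed, an axial force P builds up, equal in every segment, with P · Σ Lᵢ/(AᵢEᵢ) = δ_free.
Σ Lᵢ/(AᵢEᵢ) = 380/(2475×196×10³) + 700/(2325×71×10³) = 5.024×10⁻⁶ mm/N.
So P = 1.873 / 5.024×10⁻⁶ = 372.9 kN, compressive.
σ_{stainless steel} = P / A = 372900 / 2475 = 150.7 MPa.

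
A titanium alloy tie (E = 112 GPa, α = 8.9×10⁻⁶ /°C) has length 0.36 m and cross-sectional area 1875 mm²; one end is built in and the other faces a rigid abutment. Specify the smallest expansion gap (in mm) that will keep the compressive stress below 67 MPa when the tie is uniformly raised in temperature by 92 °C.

g ≈ 0.0794 mm

Free expansion if unrestrained: δ_free = αΔT L = 8.9×10⁻⁶ × 92 × 360 = 0.2948 mm.
A stress of 67 MPa corresponds to the wall pushing the tie back by σL/E = 67×360/(112×10³) = 0.2154 mm.
So the gap has to take up the difference, g_min = δ_free − σL/E = 0.2948 − 0.2154 = 0.07941 mm.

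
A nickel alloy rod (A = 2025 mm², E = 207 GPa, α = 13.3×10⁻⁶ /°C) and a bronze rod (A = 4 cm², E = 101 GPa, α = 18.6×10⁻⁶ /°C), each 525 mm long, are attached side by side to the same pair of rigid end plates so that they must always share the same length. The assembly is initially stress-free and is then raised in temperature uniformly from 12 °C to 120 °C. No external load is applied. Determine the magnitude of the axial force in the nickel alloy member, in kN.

Both members must finish at the same length. With the larger α, the bronze tends to over-expand; the plates restrain it, putting the bronze in compression and the nickel alloy in tension. With no external load the two internal forces are equal and opposite, magnitude P.
Equating the net (thermal + elastic) strains gives |α₁ − α₂|·ΔT = P·[1/(A₁E₁) + 1/(A₂E₂)].
|α₁ − α₂|·ΔT = 5.3×10⁻⁶ × 108 = 0.0005724.
1/(A₁E₁) + 1/(A₂E₂) = 1/(2025×207×10³) + 1/(400×101×10³) = 2.714×10⁻⁸ N⁻¹.
So P = 0.0005724 / 2.714×10⁻⁸ = 21.09 kN.

P ≈ 21.1 kN (tensile in the nickel alloy)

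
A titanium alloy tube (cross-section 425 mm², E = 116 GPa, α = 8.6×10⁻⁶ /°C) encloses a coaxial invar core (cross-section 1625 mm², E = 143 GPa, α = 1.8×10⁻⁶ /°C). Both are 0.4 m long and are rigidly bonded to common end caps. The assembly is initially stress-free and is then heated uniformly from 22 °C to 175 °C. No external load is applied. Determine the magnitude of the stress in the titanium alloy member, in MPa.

σ ≈ 99.6 MPa (compressive)

Both members must finish at the same length. With the larger α, the titanium alloy tends to over-expand; the plates restrain it, putting the titanium alloy in compression and the invar in tension. With no external load the two internal forces are equal and opposite, magnitude P.
Equating the net (thermal + elastic) strains gives |α₁ − α₂|·ΔT = P·[1/(A₁E₁) + 1/(A₂E₂)].
|α₁ − α₂|·ΔT = 6.8×10⁻⁶ × 153 = 0.00104.
1/(A₁E₁) + 1/(A₂E₂) = 1/(425×116×10³) + 1/(1625×143×10³) = 2.459×10⁻⁸ N⁻¹.
P = 0.00104 / 2.459×10⁻⁸ = 42310 N = 42.31 kN.
σ_{titanium alloy} = P/A₁ = 42310/425 = 99.56 MPa, compressive.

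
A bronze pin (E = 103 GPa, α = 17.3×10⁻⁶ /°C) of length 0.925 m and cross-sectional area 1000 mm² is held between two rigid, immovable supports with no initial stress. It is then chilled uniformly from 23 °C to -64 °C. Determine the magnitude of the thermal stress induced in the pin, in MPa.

The supports are rigid, so the total axial strain is zero. The restrained thermal strain is ε = αΔT = 17.3×10⁻⁶ × 87 = 1505.1×10⁻⁶.
σ = EαΔT = 103×10³ × 17.3×10⁻⁶ × 87 = 155 MPa (tensile; the pin is trying to contract).

σ ≈ 155 MPa (tensile)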